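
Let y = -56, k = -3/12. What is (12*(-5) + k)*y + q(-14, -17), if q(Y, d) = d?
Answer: 3357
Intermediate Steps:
k = -¼ (k = -3*1/12 = -¼ ≈ -0.25000)
(12*(-5) + k)*y + q(-14, -17) = (12*(-5) - ¼)*(-56) - 17 = (-60 - ¼)*(-56) - 17 = -241/4*(-56) - 17 = 3374 - 17 = 3357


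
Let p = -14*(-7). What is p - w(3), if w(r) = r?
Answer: 95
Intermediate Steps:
p = 98
p - w(3) = 98 - 1*3 = 98 - 3 = 95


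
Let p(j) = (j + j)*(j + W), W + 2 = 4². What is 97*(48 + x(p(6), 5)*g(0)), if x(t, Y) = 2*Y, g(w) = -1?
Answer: 3686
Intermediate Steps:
W = 14 (W = -2 + 4² = -2 + 16 = 14)
p(j) = 2*j*(14 + j) (p(j) = (j + j)*(j + 14) = (2*j)*(14 + j) = 2*j*(14 + j))
97*(48 + x(p(6), 5)*g(0)) = 97*(48 + (2*5)*(-1)) = 97*(48 + 10*(-1)) = 97*(48 - 10) = 97*38 = 3686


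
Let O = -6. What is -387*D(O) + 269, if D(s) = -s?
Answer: -2053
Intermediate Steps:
-387*D(O) + 269 = -(-387)*(-6) + 269 = -387*6 + 269 = -2322 + 269 = -2053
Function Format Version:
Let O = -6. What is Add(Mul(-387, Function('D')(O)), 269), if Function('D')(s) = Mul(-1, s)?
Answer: -2053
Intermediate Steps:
Add(Mul(-387, Function('D')(O)), 269) = Add(Mul(-387, Mul(-1, -6)), 269) = Add(Mul(-387, 6), 269) = Add(-2322, 269) = -2053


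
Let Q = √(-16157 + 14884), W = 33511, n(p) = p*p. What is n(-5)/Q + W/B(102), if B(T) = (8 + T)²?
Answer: 33511/12100 - 25*I*√1273/1273 ≈ 2.7695 - 0.70069*I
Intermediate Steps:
n(p) = p²
Q = I*√1273 (Q = √(-1273) = I*√1273 ≈ 35.679*I)
n(-5)/Q + W/B(102) = (-5)²/((I*√1273)) + 33511/((8 + 102)²) = 25*(-I*√1273/1273) + 33511/(110²) = -25*I*√1273/1273 + 33511/12100 = 33511/12100 - 25*I*√1273/1273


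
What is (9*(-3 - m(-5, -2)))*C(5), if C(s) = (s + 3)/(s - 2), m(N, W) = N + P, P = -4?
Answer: 144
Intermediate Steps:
m(N, W) = -4 + N (m(N, W) = N - 4 = -4 + N)
C(s) = (3 + s)/(-2 + s)
(9*(-3 - m(-5, -2)))*C(5) = (9*(-3 - (-4 - 5)))*((3 + 5)/(-2 + 5)) = (9*(-3 - 1*(-9)))*(8/3) = (9*(-3 + 9))*((⅓)*8) = (9*6)*(8/3) = 54*(8/3) = 144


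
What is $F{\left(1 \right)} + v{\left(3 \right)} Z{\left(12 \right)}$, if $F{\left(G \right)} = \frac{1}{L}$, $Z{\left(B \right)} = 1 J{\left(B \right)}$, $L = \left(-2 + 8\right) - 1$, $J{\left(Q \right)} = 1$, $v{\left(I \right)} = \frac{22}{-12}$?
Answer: $- \frac{49}{30} \approx -1.6333$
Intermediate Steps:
$v{\left(I \right)} = - \frac{11}{6}$ ($v{\left(I \right)} = 22 \left(- \frac{1}{12}\right) = - \frac{11}{6}$)
$L = 5$ ($L = 6 - 1 = 5$)
$Z{\left(B \right)} = 1$ ($Z{\left(B \right)} = 1 \cdot 1 = 1$)
$F{\left(G \right)} = \frac{1}{5}$
$F{\left(1 \right)} + v{\left(3 \right)} Z{\left(12 \right)} = \frac{1}{5} - \frac{11}{6} = - \frac{49}{30}$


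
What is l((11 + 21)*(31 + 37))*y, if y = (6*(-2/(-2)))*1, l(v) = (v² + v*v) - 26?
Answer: 56819556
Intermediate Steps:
l(v) = -26 + 2*v² (l(v) = (v² + v²) - 26 = 2*v² - 26 = -26 + 2*v²)
y = 6 (y = (6*(-2*(-½)))*1 = (6*1)*1 = 6*1 = 6)
l((11 + 21)*(31 + 37))*y = (-26 + 2*((11 + 21)*(31 + 37))²)*6 = (-26 + 2*(32*68)²)*6 = (-26 + 2*2176²)*6 = (-26 + 2*4734976)*6 = (-26 + 9469952)*6 = 9469926*6 = 56819556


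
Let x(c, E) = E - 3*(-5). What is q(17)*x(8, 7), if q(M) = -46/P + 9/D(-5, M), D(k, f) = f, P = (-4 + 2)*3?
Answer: 9196/51 ≈ 180.31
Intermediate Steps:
P = -6 (P = -2*3 = -6)
x(c, E) = 15 + E (x(c, E) = E + 15 = 15 + E)
q(M) = 23/3 + 9/M (q(M) = -46/(-6) + 9/M = -46*(-⅙) + 9/M = 23/3 + 9/M)
q(17)*x(8, 7) = (23/3 + 9/17)*(15 + 7) = (23/3 + 9*(1/17))*22 = (23/3 + 9/17)*22 = (418/51)*22 = 9196/51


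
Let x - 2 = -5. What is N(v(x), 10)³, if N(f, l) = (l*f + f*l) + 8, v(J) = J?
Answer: -140608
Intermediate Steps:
x = -3 (x = 2 - 5 = -3)
N(f, l) = 8 + 2*f*l (N(f, l) = (f*l + f*l) + 8 = 2*f*l + 8 = 8 + 2*f*l)
N(v(x), 10)³ = (8 + 2*(-3)*10)³ = (8 - 60)³ = (-52)³ = -140608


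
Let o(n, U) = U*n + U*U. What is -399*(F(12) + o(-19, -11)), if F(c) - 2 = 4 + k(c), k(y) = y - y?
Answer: -134064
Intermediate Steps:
o(n, U) = U**2 + U*n (o(n, U) = U*n + U**2 = U**2 + U*n)
k(y) = 0
F(c) = 6 (F(c) = 2 + (4 + 0) = 2 + 4 = 6)
-399*(F(12) + o(-19, -11)) = -399*(6 - 11*(-11 - 19)) = -399*(6 - 11*(-30)) = -399*(6 + 330) = -399*336 = -134064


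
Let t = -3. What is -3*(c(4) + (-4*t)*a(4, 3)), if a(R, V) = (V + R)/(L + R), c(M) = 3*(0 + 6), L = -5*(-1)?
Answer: -82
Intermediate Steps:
L = 5
c(M) = 18 (c(M) = 3*6 = 18)
a(R, V) = (R + V)/(5 + R) (a(R, V) = (V + R)/(5 + R) = (R + V)/(5 + R))
-3*(c(4) + (-4*t)*a(4, 3)) = -3*(18 + (-4*(-3))*((4 + 3)/(5 + 4))) = -3*(18 + 12*(7/9)) = -3*(18 + 28/3) = -3*82/3 = -82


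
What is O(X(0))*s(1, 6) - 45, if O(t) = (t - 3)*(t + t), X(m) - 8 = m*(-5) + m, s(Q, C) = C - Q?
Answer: 355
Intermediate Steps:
X(m) = 8 - 4*m (X(m) = 8 + (m*(-5) + m) = 8 + (-5*m + m) = 8 - 4*m)
O(t) = 2*t*(-3 + t) (O(t) = (-3 + t)*(2*t) = 2*t*(-3 + t))
O(X(0))*s(1, 6) - 45 = (2*(8 - 4*0)*(-3 + (8 - 4*0)))*(6 - 1*1) - 45 = (2*(8 + 0)*(-3 + (8 + 0)))*(6 - 1) - 45 = (2*8*(-3 + 8))*5 - 45 = (2*8*5)*5 - 45 = 80*5 - 45 = 400 - 45 = 355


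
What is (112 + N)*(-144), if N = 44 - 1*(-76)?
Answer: -33408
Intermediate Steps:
N = 120 (N = 44 + 76 = 120)
(112 + N)*(-144) = (112 + 120)*(-144) = 232*(-144) = -33408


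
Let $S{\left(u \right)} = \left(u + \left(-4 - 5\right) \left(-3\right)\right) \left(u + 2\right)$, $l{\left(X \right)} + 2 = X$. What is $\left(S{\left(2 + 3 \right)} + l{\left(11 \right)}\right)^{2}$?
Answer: $54289$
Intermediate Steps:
$l{\left(X \right)} = -2 + X$
$S{\left(u \right)} = \left(2 + u\right) \left(27 + u\right)$ ($S{\left(u \right)} = \left(u - -27\right) \left(2 + u\right) = \left(u + 27\right) \left(2 + u\right) = \left(27 + u\right) \left(2 + u\right) = \left(2 + u\right) \left(27 + u\right)$)
$\left(S{\left(2 + 3 \right)} + l{\left(11 \right)}\right)^{2} = \left(\left(54 + \left(2 + 3\right)^{2} + 29 \left(2 + 3\right)\right) + \left(-2 + 11\right)\right)^{2} = \left(\left(54 + 5^{2} + 29 \cdot 5\right) + 9\right)^{2} = \left(\left(54 + 25 + 145\right) + 9\right)^{2} = \left(224 + 9\right)^{2} = 233^{2} = 54289$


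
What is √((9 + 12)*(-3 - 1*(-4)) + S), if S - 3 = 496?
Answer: 2*√130 ≈ 22.803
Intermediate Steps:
S = 499 (S = 3 + 496 = 499)
√((9 + 12)*(-3 - 1*(-4)) + S) = √((9 + 12)*(-3 - 1*(-4)) + 499) = √(21*(-3 + 4) + 499) = √(21*1 + 499) = √(21 + 499) = √520 = 2*√130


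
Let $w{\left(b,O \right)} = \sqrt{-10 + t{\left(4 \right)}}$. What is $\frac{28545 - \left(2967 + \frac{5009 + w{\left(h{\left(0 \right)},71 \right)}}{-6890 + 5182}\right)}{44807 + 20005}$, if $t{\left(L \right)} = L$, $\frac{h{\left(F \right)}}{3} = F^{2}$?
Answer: $\frac{43692233}{110698896} + \frac{i \sqrt{6}}{110698896} \approx 0.39469 + 2.2127 \cdot 10^{-8} i$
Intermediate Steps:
$h{\left(F \right)} = 3 F^{2}$
$w{\left(b,O \right)} = i \sqrt{6}$ ($w{\left(b,O \right)} = \sqrt{-10 + 4} = \sqrt{-6} = i \sqrt{6}$)
$\frac{28545 - \left(2967 + \frac{5009 + w{\left(h{\left(0 \right)},71 \right)}}{-6890 + 5182}\right)}{44807 + 20005} = \frac{28545 - \left(2967 + \frac{5009 + i \sqrt{6}}{-6890 + 5182}\right)}{44807 + 20005} = \frac{28545 - \left(2967 + \frac{5009 + i \sqrt{6}}{-1708}\right)}{64812} = \left(28545 - \left(2967 + \left(5009 + i \sqrt{6}\right) \left(- \frac{1}{1708}\right)\right)\right) \frac{1}{64812} = \left(28545 - \left(\frac{5062627}{1708} - \frac{i \sqrt{6}}{1708}\right)\right) \frac{1}{64812} = \left(\frac{43692233}{1708} + \frac{i \sqrt{6}}{1708}\right) \frac{1}{64812} = \frac{43692233}{110698896} + \frac{i \sqrt{6}}{110698896}$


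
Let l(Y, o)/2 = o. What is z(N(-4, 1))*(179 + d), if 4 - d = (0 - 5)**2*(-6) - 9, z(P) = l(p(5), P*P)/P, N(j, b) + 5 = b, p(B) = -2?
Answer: -2736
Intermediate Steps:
l(Y, o) = 2*o
N(j, b) = -5 + b
z(P) = 2*P (z(P) = (2*(P*P))/P = (2*P**2)/P = 2*P)
d = 163 (d = 4 - ((0 - 5)**2*(-6) - 9) = 4 - ((-5)**2*(-6) - 9) = 4 - (25*(-6) - 9) = 4 - (-150 - 9) = 4 - 1*(-159) = 4 + 159 = 163)
z(N(-4, 1))*(179 + d) = (2*(-5 + 1))*(179 + 163) = (2*(-4))*342 = -8*342 = -2736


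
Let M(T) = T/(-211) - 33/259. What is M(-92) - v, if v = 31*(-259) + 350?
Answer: 419666536/54649 ≈ 7679.3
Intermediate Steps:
M(T) = -33/259 - T/211 (M(T) = T*(-1/211) - 33*1/259 = -T/211 - 33/259 = -33/259 - T/211)
v = -7679 (v = -8029 + 350 = -7679)
M(-92) - v = (-33/259 - 1/211*(-92)) - 1*(-7679) = (-33/259 + 92/211) + 7679 = 16865/54649 + 7679 = 419666536/54649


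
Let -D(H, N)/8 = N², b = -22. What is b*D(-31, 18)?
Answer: 57024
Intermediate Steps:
D(H, N) = -8*N²
b*D(-31, 18) = -(-176)*18² = -(-176)*324 = -22*(-2592) = 57024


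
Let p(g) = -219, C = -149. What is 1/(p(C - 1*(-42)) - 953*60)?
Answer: -1/57399 ≈ -1.7422e-5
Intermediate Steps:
1/(p(C - 1*(-42)) - 953*60) = 1/(-219 - 953*60) = 1/(-219 - 57180) = 1/(-57399) = -1/57399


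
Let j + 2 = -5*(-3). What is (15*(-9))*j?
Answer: -1755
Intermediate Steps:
j = 13 (j = -2 - 5*(-3) = -2 + 15 = 13)
(15*(-9))*j = (15*(-9))*13 = -135*13 = -1755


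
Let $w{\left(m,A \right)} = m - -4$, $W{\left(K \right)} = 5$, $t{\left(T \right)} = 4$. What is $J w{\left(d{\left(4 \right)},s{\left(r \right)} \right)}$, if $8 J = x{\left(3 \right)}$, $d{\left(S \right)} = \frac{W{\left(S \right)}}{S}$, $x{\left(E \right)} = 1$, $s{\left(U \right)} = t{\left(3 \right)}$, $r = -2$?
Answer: $\frac{21}{32} \approx 0.65625$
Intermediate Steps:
$s{\left(U \right)} = 4$
$d{\left(S \right)} = \frac{5}{S}$
$w{\left(m,A \right)} = 4 + m$ ($w{\left(m,A \right)} = m + 4 = 4 + m$)
$J = \frac{1}{8}$ ($J = \frac{1}{8} \cdot 1 = \frac{1}{8} \approx 0.125$)
$J w{\left(d{\left(4 \right)},s{\left(r \right)} \right)} = \frac{4 + \frac{5}{4}}{8} = \frac{1}{8} \cdot \frac{21}{4} = \frac{21}{32}$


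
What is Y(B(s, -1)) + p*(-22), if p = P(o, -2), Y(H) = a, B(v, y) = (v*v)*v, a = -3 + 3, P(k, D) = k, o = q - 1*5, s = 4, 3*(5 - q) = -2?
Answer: -44/3 ≈ -14.667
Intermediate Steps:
q = 17/3 (q = 5 - ⅓*(-2) = 5 + ⅔ = 17/3 ≈ 5.6667)
o = ⅔ (o = 17/3 - 1*5 = 17/3 - 5 = ⅔ ≈ 0.66667)
a = 0
B(v, y) = v³ (B(v, y) = v²*v = v³)
Y(H) = 0
p = ⅔ ≈ 0.66667
Y(B(s, -1)) + p*(-22) = 0 + (⅔)*(-22) = 0 - 44/3 = -44/3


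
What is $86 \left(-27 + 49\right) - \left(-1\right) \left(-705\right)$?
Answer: $1187$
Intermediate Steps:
$86 \left(-27 + 49\right) - \left(-1\right) \left(-705\right) = 86 \cdot 22 - 705 = 1892 - 705 = 1187$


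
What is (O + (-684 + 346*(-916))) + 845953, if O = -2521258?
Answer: -1992925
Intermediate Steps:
(O + (-684 + 346*(-916))) + 845953 = (-2521258 + (-684 + 346*(-916))) + 845953 = (-2521258 + (-684 - 316936)) + 845953 = (-2521258 - 317620) + 845953 = -2838878 + 845953 = -1992925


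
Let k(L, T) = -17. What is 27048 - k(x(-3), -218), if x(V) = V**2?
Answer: 27065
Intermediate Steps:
27048 - k(x(-3), -218) = 27048 - 1*(-17) = 27048 + 17 = 27065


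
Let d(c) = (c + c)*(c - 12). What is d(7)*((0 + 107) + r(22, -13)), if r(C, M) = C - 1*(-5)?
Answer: -9380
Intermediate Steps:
d(c) = 2*c*(-12 + c) (d(c) = (2*c)*(-12 + c) = 2*c*(-12 + c))
r(C, M) = 5 + C (r(C, M) = C + 5 = 5 + C)
d(7)*((0 + 107) + r(22, -13)) = (2*7*(-12 + 7))*((0 + 107) + (5 + 22)) = (2*7*(-5))*(107 + 27) = -70*134 = -9380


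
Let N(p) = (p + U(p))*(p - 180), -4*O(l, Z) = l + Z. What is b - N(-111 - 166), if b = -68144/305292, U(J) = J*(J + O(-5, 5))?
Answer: 2666616003136/76323 ≈ 3.4939e+7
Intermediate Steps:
O(l, Z) = -Z/4 - l/4 (O(l, Z) = -(l + Z)/4 = -(Z + l)/4 = -Z/4 - l/4)
U(J) = J² (U(J) = J*(J + (-¼*5 - ¼*(-5))) = J*(J + (-5/4 + 5/4)) = J*(J + 0) = J*J = J²)
N(p) = (-180 + p)*(p + p²) (N(p) = (p + p²)*(p - 180) = (p + p²)*(-180 + p) = (-180 + p)*(p + p²))
b = -17036/76323 (b = -68144*1/305292 = -17036/76323 ≈ -0.22321)
b - N(-111 - 166) = -17036/76323 - (-111 - 166)*(-180 + (-111 - 166)² - 179*(-111 - 166)) = -17036/76323 - (-277)*(-180 + (-277)² - 179*(-277)) = -17036/76323 - (-277)*(-180 + 76729 + 49583) = -17036/76323 - (-277)*126132 = -17036/76323 - 1*(-34938564) = -17036/76323 + 34938564 = 2666616003136/76323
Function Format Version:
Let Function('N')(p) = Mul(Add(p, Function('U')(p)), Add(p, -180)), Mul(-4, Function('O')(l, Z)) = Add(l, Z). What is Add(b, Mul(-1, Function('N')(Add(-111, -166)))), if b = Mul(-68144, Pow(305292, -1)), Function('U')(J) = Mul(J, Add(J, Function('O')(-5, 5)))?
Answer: Rational(2666616003136, 76323) ≈ 3.4939e+7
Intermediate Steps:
Function('O')(l, Z) = Add(Mul(Rational(-1, 4), Z), Mul(Rational(-1, 4), l)) (Function('O')(l, Z) = Mul(Rational(-1, 4), Add(l, Z)) = Mul(Rational(-1, 4), Add(Z, l)) = Add(Mul(Rational(-1, 4), Z), Mul(Rational(-1, 4), l)))
Function('U')(J) = Pow(J, 2) (Function('U')(J) = Mul(J, Add(J, Add(Mul(Rational(-1, 4), 5), Mul(Rational(-1, 4), -5)))) = Mul(J, Add(J, Add(Rational(-5, 4), Rational(5, 4)))) = Mul(J, Add(J, 0)) = Mul(J, J) = Pow(J, 2))
Function('N')(p) = Mul(Add(-180, p), Add(p, Pow(p, 2))) (Function('N')(p) = Mul(Add(p, Pow(p, 2)), Add(p, -180)) = Mul(Add(p, Pow(p, 2)), Add(-180, p)) = Mul(Add(-180, p), Add(p, Pow(p, 2))))
b = Rational(-17036, 76323) (b = Mul(-68144, Rational(1, 305292)) = Rational(-17036, 76323) ≈ -0.22321)
Add(b, Mul(-1, Function('N')(Add(-111, -166)))) = Add(Rational(-17036, 76323), Mul(-1, Mul(Add(-111, -166), Add(-180, Pow(Add(-111, -166), 2), Mul(-179, Add(-111, -166)))))) = Add(Rational(-17036, 76323), Mul(-1, Mul(-277, Add(-180, Pow(-277, 2), Mul(-179, -277))))) = Add(Rational(-17036, 76323), Mul(-1, Mul(-277, Add(-180, 76729, 49583)))) = Add(Rational(-17036, 76323), Mul(-1, Mul(-277, 126132))) = Add(Rational(-17036, 76323), Mul(-1, -34938564)) = Add(Rational(-17036, 76323), 34938564) = Rational(2666616003136, 76323)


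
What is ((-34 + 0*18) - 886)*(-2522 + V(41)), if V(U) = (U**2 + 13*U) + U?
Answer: 245640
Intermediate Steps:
V(U) = U**2 + 14*U
((-34 + 0*18) - 886)*(-2522 + V(41)) = ((-34 + 0*18) - 886)*(-2522 + 41*(14 + 41)) = ((-34 + 0) - 886)*(-2522 + 41*55) = (-34 - 886)*(-2522 + 2255) = -920*(-267) = 245640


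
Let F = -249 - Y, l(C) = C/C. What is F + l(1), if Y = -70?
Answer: -178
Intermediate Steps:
l(C) = 1
F = -179 (F = -249 - 1*(-70) = -249 + 70 = -179)
F + l(1) = -179 + 1 = -178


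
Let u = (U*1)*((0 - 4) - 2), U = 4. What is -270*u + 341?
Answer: 6821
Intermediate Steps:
u = -24 (u = (4*1)*((0 - 4) - 2) = 4*(-4 - 2) = 4*(-6) = -24)
-270*u + 341 = -270*(-24) + 341 = 6480 + 341 = 6821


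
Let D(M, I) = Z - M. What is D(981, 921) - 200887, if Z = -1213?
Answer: -203081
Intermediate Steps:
D(M, I) = -1213 - M
D(981, 921) - 200887 = (-1213 - 1*981) - 200887 = (-1213 - 981) - 200887 = -2194 - 200887 = -203081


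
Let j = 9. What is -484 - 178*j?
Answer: -2086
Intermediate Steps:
-484 - 178*j = -484 - 178*9 = -484 - 1602 = -2086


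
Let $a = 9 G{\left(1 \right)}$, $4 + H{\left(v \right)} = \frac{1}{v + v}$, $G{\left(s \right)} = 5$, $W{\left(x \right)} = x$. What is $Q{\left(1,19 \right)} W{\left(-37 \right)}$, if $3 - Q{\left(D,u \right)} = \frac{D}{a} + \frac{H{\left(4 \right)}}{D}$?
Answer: $- \frac{91279}{360} \approx -253.55$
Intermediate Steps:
$H{\left(v \right)} = -4 + \frac{1}{2 v}$ ($H{\left(v \right)} = -4 + \frac{1}{v + v} = -4 + \frac{1}{2 v}$)
$a = 45$ ($a = 9 \cdot 5 = 45$)
$Q{\left(D,u \right)} = 3 - \frac{D}{45} + \frac{31}{8 D}$ ($Q{\left(D,u \right)} = 3 - \left(\frac{D}{45} + \frac{-4 + \frac{1}{2 \cdot 4}}{D}\right) = 3 - \left(D \frac{1}{45} + \frac{-4 + \frac{1}{2} \cdot \frac{1}{4}}{D}\right) = 3 - \left(\frac{D}{45} + \frac{-4 + \frac{1}{8}}{D}\right) = 3 - \left(\frac{D}{45} - \frac{31}{8 D}\right) = 3 - \left(- \frac{31}{8 D} + \frac{D}{45}\right) = 3 - \frac{D}{45} + \frac{31}{8 D}$)
$Q{\left(1,19 \right)} W{\left(-37 \right)} = \left(3 - \frac{1}{45} + \frac{31}{8 \cdot 1}\right) \left(-37\right) = \left(3 - \frac{1}{45} + \frac{31}{8} \cdot 1\right) \left(-37\right) = \left(3 - \frac{1}{45} + \frac{31}{8}\right) \left(-37\right) = \frac{2467}{360} \left(-37\right) = - \frac{91279}{360}$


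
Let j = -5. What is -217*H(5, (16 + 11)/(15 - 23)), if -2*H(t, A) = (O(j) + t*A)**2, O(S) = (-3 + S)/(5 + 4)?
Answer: 354977497/10368 ≈ 34238.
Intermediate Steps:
O(S) = -1/3 + S/9 (O(S) = (-3 + S)/9 = (-3 + S)*(1/9) = -1/3 + S/9)
H(t, A) = -(-8/9 + A*t)**2/2 (H(t, A) = -((-1/3 + (1/9)*(-5)) + t*A)**2/2 = -((-1/3 - 5/9) + A*t)**2/2 = -(-8/9 + A*t)**2/2)
-217*H(5, (16 + 11)/(15 - 23)) = -(-217)*(-8 + 9*((16 + 11)/(15 - 23))*5)**2/162 = -(-217)*(-8 + 9*(27/(-8))*5)**2/162 = -(-217)*(-8 + 9*(27*(-1/8))*5)**2/162 = -(-217)*(-8 + 9*(-27/8)*5)**2/162 = -(-217)*(-8 - 1215/8)**2/162 = -(-217)*(-1279/8)**2/162 = -(-217)*1635841/(162*64) = -217*(-1635841/10368) = 354977497/10368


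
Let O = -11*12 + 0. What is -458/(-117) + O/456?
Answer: 16117/4446 ≈ 3.6251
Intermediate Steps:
O = -132 (O = -132 + 0 = -132)
-458/(-117) + O/456 = -458/(-117) - 132/456 = -458*(-1/117) - 132*1/456 = 458/117 - 11/38 = 16117/4446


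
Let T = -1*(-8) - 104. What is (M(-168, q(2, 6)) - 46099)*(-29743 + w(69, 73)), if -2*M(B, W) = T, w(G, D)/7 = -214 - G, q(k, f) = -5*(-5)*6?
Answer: 1460921924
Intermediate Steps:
q(k, f) = 150 (q(k, f) = 25*6 = 150)
w(G, D) = -1498 - 7*G (w(G, D) = 7*(-214 - G) = -1498 - 7*G)
T = -96 (T = 8 - 104 = -96)
M(B, W) = 48 (M(B, W) = -1/2*(-96) = 48)
(M(-168, q(2, 6)) - 46099)*(-29743 + w(69, 73)) = (48 - 46099)*(-29743 + (-1498 - 7*69)) = -46051*(-29743 + (-1498 - 483)) = -46051*(-29743 - 1981) = -46051*(-31724) = 1460921924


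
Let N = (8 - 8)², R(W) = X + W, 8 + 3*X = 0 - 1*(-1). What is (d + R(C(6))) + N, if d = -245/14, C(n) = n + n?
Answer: -47/6 ≈ -7.8333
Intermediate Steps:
X = -7/3 (X = -8/3 + (0 - 1*(-1))/3 = -8/3 + (0 + 1)/3 = -8/3 + (⅓)*1 = -8/3 + ⅓ = -7/3 ≈ -2.3333)
C(n) = 2*n
R(W) = -7/3 + W
N = 0 (N = 0² = 0)
d = -35/2 (d = -245/14 = -7*5/2 = -35/2 ≈ -17.500)
(d + R(C(6))) + N = (-35/2 + (-7/3 + 2*6)) + 0 = (-35/2 + (-7/3 + 12)) + 0 = (-35/2 + 29/3) + 0 = -47/6 + 0 = -47/6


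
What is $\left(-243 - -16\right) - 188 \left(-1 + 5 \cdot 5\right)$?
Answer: $-4739$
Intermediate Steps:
$\left(-243 - -16\right) - 188 \left(-1 + 5 \cdot 5\right) = \left(-243 + 16\right) - 188 \left(-1 + 25\right) = -227 - 4512 = -4739$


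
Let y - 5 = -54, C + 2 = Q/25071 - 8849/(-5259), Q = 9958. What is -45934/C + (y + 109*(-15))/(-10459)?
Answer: -21114357982786834/36695830319 ≈ -5.7539e+5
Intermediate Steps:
C = 3508541/43949463 (C = -2 + (9958/25071 - 8849/(-5259)) = -2 + (9958*(1/25071) - 8849*(-1/5259)) = -2 + (9958/25071 + 8849/5259) = -2 + 91407467/43949463 = 3508541/43949463 ≈ 0.079831)
y = -49 (y = 5 - 54 = -49)
-45934/C + (y + 109*(-15))/(-10459) = -45934/3508541/43949463 + (-49 + 109*(-15))/(-10459) = -45934*43949463/3508541 + (-49 - 1635)*(-1/10459) = -2018774633442/3508541 - 1684*(-1/10459) = -2018774633442/3508541 + 1684/10459 = -21114357982786834/36695830319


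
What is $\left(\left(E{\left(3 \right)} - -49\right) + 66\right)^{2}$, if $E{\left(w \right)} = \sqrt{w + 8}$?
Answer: $\left(115 + \sqrt{11}\right)^{2} \approx 13999.0$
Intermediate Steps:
$E{\left(w \right)} = \sqrt{8 + w}$
$\left(\left(E{\left(3 \right)} - -49\right) + 66\right)^{2} = \left(\left(\sqrt{8 + 3} - -49\right) + 66\right)^{2} = \left(\left(\sqrt{11} + 49\right) + 66\right)^{2} = \left(\left(49 + \sqrt{11}\right) + 66\right)^{2} = \left(115 + \sqrt{11}\right)^{2}$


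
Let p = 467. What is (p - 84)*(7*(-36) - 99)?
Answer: -134433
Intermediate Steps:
(p - 84)*(7*(-36) - 99) = (467 - 84)*(7*(-36) - 99) = 383*(-252 - 99) = 383*(-351) = -134433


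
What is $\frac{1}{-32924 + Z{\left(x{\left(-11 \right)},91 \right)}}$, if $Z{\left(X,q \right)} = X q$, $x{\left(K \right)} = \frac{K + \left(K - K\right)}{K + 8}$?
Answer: $- \frac{3}{97771} \approx -3.0684 \cdot 10^{-5}$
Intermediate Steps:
$x{\left(K \right)} = \frac{K}{8 + K}$ ($x{\left(K \right)} = \frac{K + 0}{8 + K} = \frac{K}{8 + K}$)
$\frac{1}{-32924 + Z{\left(x{\left(-11 \right)},91 \right)}} = \frac{1}{-32924 + - \frac{11}{8 - 11} \cdot 91} = \frac{1}{-32924 + - \frac{11}{-3} \cdot 91} = \frac{1}{-32924 + \left(-11\right) \left(- \frac{1}{3}\right) 91} = \frac{1}{-32924 + \frac{11}{3} \cdot 91} = \frac{1}{-32924 + \frac{1001}{3}} = \frac{1}{- \frac{97771}{3}} = - \frac{3}{97771}$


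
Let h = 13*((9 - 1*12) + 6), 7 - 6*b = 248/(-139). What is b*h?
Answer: 15873/278 ≈ 57.097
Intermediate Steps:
b = 407/278 (b = 7/6 - 124/(3*(-139)) = 7/6 - 124*(-1)/(3*139) = 7/6 - 1/6*(-248/139) = 7/6 + 124/417 = 407/278 ≈ 1.4640)
h = 39 (h = 13*((9 - 12) + 6) = 13*(-3 + 6) = 13*3 = 39)
b*h = (407/278)*39 = 15873/278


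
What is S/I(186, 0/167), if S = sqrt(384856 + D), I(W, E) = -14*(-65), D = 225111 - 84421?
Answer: 3*sqrt(58394)/910 ≈ 0.79664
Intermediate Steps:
D = 140690
I(W, E) = 910
S = 3*sqrt(58394) (S = sqrt(384856 + 140690) = sqrt(525546) = 3*sqrt(58394) ≈ 724.95)
S/I(186, 0/167) = (3*sqrt(58394))/910 = (3*sqrt(58394))*(1/910) = 3*sqrt(58394)/910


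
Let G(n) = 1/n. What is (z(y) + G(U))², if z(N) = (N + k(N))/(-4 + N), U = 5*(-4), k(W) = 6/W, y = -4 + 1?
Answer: 8649/19600 ≈ 0.44128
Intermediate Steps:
y = -3
U = -20
z(N) = (N + 6/N)/(-4 + N)
(z(y) + G(U))² = ((6 + (-3)²)/((-3)*(-4 - 3)) + 1/(-20))² = (-⅓*(6 + 9)/(-7) - 1/20)² = (-⅓*(-⅐)*15 - 1/20)² = (5/7 - 1/20)² = (93/140)² = 8649/19600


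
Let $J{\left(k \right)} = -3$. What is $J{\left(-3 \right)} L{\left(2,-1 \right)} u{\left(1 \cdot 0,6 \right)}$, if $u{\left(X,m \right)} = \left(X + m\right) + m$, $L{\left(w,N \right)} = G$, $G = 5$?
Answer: $-180$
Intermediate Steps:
$L{\left(w,N \right)} = 5$
$u{\left(X,m \right)} = X + 2 m$
$J{\left(-3 \right)} L{\left(2,-1 \right)} u{\left(1 \cdot 0,6 \right)} = \left(-3\right) 5 \left(1 \cdot 0 + 2 \cdot 6\right) = - 15 \left(0 + 12\right) = \left(-15\right) 12 = -180$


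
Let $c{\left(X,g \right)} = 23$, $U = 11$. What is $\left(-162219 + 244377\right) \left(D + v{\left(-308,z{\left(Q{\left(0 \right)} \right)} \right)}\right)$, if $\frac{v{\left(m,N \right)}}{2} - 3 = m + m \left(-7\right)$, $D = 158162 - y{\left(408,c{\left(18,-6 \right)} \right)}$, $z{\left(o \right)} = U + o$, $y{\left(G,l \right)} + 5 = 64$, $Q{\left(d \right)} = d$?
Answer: $13293575190$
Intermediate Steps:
$y{\left(G,l \right)} = 59$ ($y{\left(G,l \right)} = -5 + 64 = 59$)
$z{\left(o \right)} = 11 + o$
$D = 158103$ ($D = 158162 - 59 = 158103$)
$v{\left(m,N \right)} = 6 - 12 m$ ($v{\left(m,N \right)} = 6 + 2 \left(m + m \left(-7\right)\right) = 6 + 2 \left(m - 7 m\right) = 6 + 2 \left(- 6 m\right) = 6 - 12 m$)
$\left(-162219 + 244377\right) \left(D + v{\left(-308,z{\left(Q{\left(0 \right)} \right)} \right)}\right) = \left(-162219 + 244377\right) \left(158103 + \left(6 - -3696\right)\right) = 82158 \left(158103 + \left(6 + 3696\right)\right) = 82158 \left(158103 + 3702\right) = 82158 \cdot 161805 = 13293575190$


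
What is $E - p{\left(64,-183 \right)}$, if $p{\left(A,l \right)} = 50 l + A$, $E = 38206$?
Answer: $47292$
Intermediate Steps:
$p{\left(A,l \right)} = A + 50 l$
$E - p{\left(64,-183 \right)} = 38206 - \left(64 + 50 \left(-183\right)\right) = 38206 - \left(64 - 9150\right) = 38206 - -9086 = 38206 + 9086 = 47292$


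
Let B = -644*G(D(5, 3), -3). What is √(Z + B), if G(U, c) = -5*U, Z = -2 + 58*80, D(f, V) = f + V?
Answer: √30398 ≈ 174.35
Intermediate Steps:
D(f, V) = V + f
Z = 4638 (Z = -2 + 4640 = 4638)
B = 25760 (B = -(-3220)*(3 + 5) = -(-3220)*8 = -644*(-40) = 25760)
√(Z + B) = √(4638 + 25760) = √30398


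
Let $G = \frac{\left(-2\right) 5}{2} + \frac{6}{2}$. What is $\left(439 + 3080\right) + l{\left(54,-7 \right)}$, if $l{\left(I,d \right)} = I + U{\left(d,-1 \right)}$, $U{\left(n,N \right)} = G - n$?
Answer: $3578$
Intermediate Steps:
$G = -2$ ($G = \left(-10\right) \frac{1}{2} + 6 \cdot \frac{1}{2} = -5 + 3 = -2$)
$U{\left(n,N \right)} = -2 - n$
$l{\left(I,d \right)} = -2 + I - d$ ($l{\left(I,d \right)} = I - \left(2 + d\right) = -2 + I - d$)
$\left(439 + 3080\right) + l{\left(54,-7 \right)} = \left(439 + 3080\right) - -59 = 3519 + \left(-2 + 54 + 7\right) = 3519 + 59 = 3578$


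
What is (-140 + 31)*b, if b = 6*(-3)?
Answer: 1962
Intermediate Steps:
b = -18
(-140 + 31)*b = (-140 + 31)*(-18) = -109*(-18) = 1962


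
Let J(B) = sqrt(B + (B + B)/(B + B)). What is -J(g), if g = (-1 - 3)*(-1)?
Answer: -sqrt(5) ≈ -2.2361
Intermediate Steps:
g = 4 (g = -4*(-1) = 4)
J(B) = sqrt(1 + B) (J(B) = sqrt(B + (2*B)/((2*B))) = sqrt(B + (2*B)*(1/(2*B))) = sqrt(B + 1) = sqrt(1 + B))
-J(g) = -sqrt(1 + 4) = -sqrt(5)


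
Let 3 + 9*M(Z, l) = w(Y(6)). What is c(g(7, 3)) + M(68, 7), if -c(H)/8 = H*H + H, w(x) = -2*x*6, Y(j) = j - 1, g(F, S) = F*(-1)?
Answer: -343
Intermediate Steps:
g(F, S) = -F
Y(j) = -1 + j
w(x) = -12*x
M(Z, l) = -7 (M(Z, l) = -⅓ + (-12*(-1 + 6))/9 = -⅓ + (-12*5)/9 = -⅓ + (⅑)*(-60) = -⅓ - 20/3 = -7)
c(H) = -8*H - 8*H² (c(H) = -8*(H*H + H) = -8*(H² + H) = -8*(H + H²) = -8*H - 8*H²)
c(g(7, 3)) + M(68, 7) = -8*(-1*7)*(1 - 1*7) - 7 = -8*(-7)*(1 - 7) - 7 = -8*(-7)*(-6) - 7 = -336 - 7 = -343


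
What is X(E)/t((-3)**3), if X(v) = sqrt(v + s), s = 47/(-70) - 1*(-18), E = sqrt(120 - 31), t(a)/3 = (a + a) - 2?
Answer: -sqrt(84910 + 4900*sqrt(89))/11760 ≈ -0.030793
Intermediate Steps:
t(a) = -6 + 6*a (t(a) = 3*((a + a) - 2) = 3*(2*a - 2) = 3*(-2 + 2*a) = -6 + 6*a)
E = sqrt(89) ≈ 9.4340
s = 1213/70 (s = 47*(-1/70) + 18 = -47/70 + 18 = 1213/70 ≈ 17.329)
X(v) = sqrt(1213/70 + v) (X(v) = sqrt(v + 1213/70) = sqrt(1213/70 + v))
X(E)/t((-3)**3) = (sqrt(84910 + 4900*sqrt(89))/70)/(-6 + 6*(-3)**3) = (sqrt(84910 + 4900*sqrt(89))/70)/(-6 + 6*(-27)) = (sqrt(84910 + 4900*sqrt(89))/70)/(-6 - 162) = (sqrt(84910 + 4900*sqrt(89))/70)/(-168) = (sqrt(84910 + 4900*sqrt(89))/70)*(-1/168) = -sqrt(84910 + 4900*sqrt(89))/11760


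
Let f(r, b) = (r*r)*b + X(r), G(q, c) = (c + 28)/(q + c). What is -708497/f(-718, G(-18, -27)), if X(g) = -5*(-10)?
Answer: 31882365/513274 ≈ 62.116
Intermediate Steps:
X(g) = 50
G(q, c) = (28 + c)/(c + q)
f(r, b) = 50 + b*r² (f(r, b) = (r*r)*b + 50 = r²*b + 50 = b*r² + 50 = 50 + b*r²)
-708497/f(-718, G(-18, -27)) = -708497/(50 + ((28 - 27)/(-27 - 18))*(-718)²) = -708497/(50 + (1/(-45))*515524) = -708497/(50 - 1/45*1*515524) = -708497/(50 - 1/45*515524) = -708497/(50 - 515524/45) = -708497/(-513274/45) = -708497*(-45/513274) = 31882365/513274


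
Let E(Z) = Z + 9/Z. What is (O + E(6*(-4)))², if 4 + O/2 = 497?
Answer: 59182249/64 ≈ 9.2472e+5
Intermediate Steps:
O = 986 (O = -8 + 2*497 = -8 + 994 = 986)
(O + E(6*(-4)))² = (986 + (6*(-4) + 9/((6*(-4)))))² = (986 + (-24 + 9/(-24)))² = (986 + (-24 + 9*(-1/24)))² = (986 + (-24 - 3/8))² = (986 - 195/8)² = (7693/8)² = 59182249/64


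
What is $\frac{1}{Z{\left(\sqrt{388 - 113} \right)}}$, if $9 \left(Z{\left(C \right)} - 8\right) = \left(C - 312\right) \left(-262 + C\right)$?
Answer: $\frac{738819}{6648326381} + \frac{25830 \sqrt{11}}{6648326381} \approx 0.00012401$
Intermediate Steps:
$Z{\left(C \right)} = 8 + \frac{\left(-312 + C\right) \left(-262 + C\right)}{9}$ ($Z{\left(C \right)} = 8 + \frac{\left(C - 312\right) \left(-262 + C\right)}{9} = 8 + \frac{\left(-312 + C\right) \left(-262 + C\right)}{9}$)
$\frac{1}{Z{\left(\sqrt{388 - 113} \right)}} = \frac{1}{\frac{27272}{3} - \frac{574 \sqrt{388 - 113}}{9} + \frac{\left(\sqrt{388 - 113}\right)^{2}}{9}} = \frac{1}{\frac{27272}{3} - \frac{574 \sqrt{275}}{9} + \frac{\left(\sqrt{275}\right)^{2}}{9}} = \frac{1}{\frac{27272}{3} - \frac{574 \cdot 5 \sqrt{11}}{9} + \frac{\left(5 \sqrt{11}\right)^{2}}{9}} = \frac{1}{\frac{27272}{3} - \frac{2870 \sqrt{11}}{9} + \frac{1}{9} \cdot 275} = \frac{1}{\frac{27272}{3} - \frac{2870 \sqrt{11}}{9} + \frac{275}{9}} = \frac{1}{\frac{82091}{9} - \frac{2870 \sqrt{11}}{9}}$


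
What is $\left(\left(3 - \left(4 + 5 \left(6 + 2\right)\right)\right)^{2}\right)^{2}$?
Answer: $2825761$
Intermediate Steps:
$\left(\left(3 - \left(4 + 5 \left(6 + 2\right)\right)\right)^{2}\right)^{2} = \left(\left(3 - 44\right)^{2}\right)^{2} = \left(\left(-41\right)^{2}\right)^{2} = 1681^{2} = 2825761$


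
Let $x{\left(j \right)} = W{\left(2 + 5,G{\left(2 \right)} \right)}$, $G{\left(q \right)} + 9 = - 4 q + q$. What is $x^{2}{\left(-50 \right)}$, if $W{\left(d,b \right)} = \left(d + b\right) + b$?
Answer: $529$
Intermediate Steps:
$G{\left(q \right)} = -9 - 3 q$ ($G{\left(q \right)} = -9 + \left(- 4 q + q\right) = -9 - 3 q$)
$W{\left(d,b \right)} = d + 2 b$ ($W{\left(d,b \right)} = \left(b + d\right) + b = d + 2 b$)
$x{\left(j \right)} = -23$ ($x{\left(j \right)} = \left(2 + 5\right) + 2 \left(-9 - 6\right) = 7 + 2 \left(-9 - 6\right) = 7 + 2 \left(-15\right) = 7 - 30 = -23$)
$x^{2}{\left(-50 \right)} = \left(-23\right)^{2} = 529$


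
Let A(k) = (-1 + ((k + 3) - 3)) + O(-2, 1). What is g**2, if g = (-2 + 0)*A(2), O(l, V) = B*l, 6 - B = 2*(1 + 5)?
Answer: 676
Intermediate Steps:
B = -6 (B = 6 - 2*(1 + 5) = 6 - 2*6 = 6 - 1*12 = 6 - 12 = -6)
O(l, V) = -6*l
A(k) = 11 + k (A(k) = (-1 + ((k + 3) - 3)) - 6*(-2) = (-1 + ((3 + k) - 3)) + 12 = (-1 + k) + 12 = 11 + k)
g = -26 (g = (-2 + 0)*(11 + 2) = -2*13 = -26)
g**2 = (-26)**2 = 676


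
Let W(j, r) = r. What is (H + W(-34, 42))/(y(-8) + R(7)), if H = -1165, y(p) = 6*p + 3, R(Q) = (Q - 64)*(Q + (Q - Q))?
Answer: 1123/444 ≈ 2.5293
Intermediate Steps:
R(Q) = Q*(-64 + Q) (R(Q) = (-64 + Q)*(Q + 0) = (-64 + Q)*Q = Q*(-64 + Q))
y(p) = 3 + 6*p
(H + W(-34, 42))/(y(-8) + R(7)) = (-1165 + 42)/((3 + 6*(-8)) + 7*(-64 + 7)) = -1123/((3 - 48) + 7*(-57)) = -1123/(-45 - 399) = -1123/(-444) = -1123*(-1/444) = 1123/444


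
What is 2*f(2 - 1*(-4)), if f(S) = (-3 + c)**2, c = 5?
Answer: 8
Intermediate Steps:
f(S) = 4 (f(S) = (-3 + 5)**2 = 2**2 = 4)
2*f(2 - 1*(-4)) = 2*4 = 8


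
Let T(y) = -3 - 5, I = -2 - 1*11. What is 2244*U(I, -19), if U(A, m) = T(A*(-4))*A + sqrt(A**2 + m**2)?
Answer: 233376 + 2244*sqrt(530) ≈ 2.8504e+5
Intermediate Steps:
I = -13 (I = -2 - 11 = -13)
T(y) = -8
U(A, m) = sqrt(A**2 + m**2) - 8*A (U(A, m) = -8*A + sqrt(A**2 + m**2) = sqrt(A**2 + m**2) - 8*A)
2244*U(I, -19) = 2244*(sqrt((-13)**2 + (-19)**2) - 8*(-13)) = 2244*(sqrt(169 + 361) + 104) = 2244*(sqrt(530) + 104) = 2244*(104 + sqrt(530)) = 233376 + 2244*sqrt(530)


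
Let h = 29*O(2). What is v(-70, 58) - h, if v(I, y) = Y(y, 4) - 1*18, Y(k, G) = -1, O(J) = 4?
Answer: -135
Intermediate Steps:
h = 116 (h = 29*4 = 116)
v(I, y) = -19 (v(I, y) = -1 - 1*18 = -1 - 18 = -19)
v(-70, 58) - h = -19 - 1*116 = -19 - 116 = -135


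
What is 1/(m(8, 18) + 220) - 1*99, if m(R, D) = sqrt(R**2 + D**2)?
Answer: -1188242/12003 - sqrt(97)/24006 ≈ -98.996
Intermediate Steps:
m(R, D) = sqrt(D**2 + R**2)
1/(m(8, 18) + 220) - 1*99 = 1/(sqrt(18**2 + 8**2) + 220) - 1*99 = 1/(sqrt(324 + 64) + 220) - 99 = 1/(sqrt(388) + 220) - 99 = 1/(2*sqrt(97) + 220) - 99 = 1/(220 + 2*sqrt(97)) - 99 = -99 + 1/(220 + 2*sqrt(97))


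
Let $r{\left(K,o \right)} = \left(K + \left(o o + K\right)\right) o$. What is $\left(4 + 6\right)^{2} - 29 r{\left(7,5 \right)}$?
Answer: $-5555$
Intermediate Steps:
$r{\left(K,o \right)} = o \left(o^{2} + 2 K\right)$ ($r{\left(K,o \right)} = \left(K + \left(o^{2} + K\right)\right) o = \left(K + \left(K + o^{2}\right)\right) o = \left(o^{2} + 2 K\right) o = o \left(o^{2} + 2 K\right)$)
$\left(4 + 6\right)^{2} - 29 r{\left(7,5 \right)} = \left(4 + 6\right)^{2} - 29 \cdot 5 \left(5^{2} + 2 \cdot 7\right) = 10^{2} - 29 \cdot 5 \left(25 + 14\right) = 100 - 29 \cdot 5 \cdot 39 = 100 - 5655 = -5555$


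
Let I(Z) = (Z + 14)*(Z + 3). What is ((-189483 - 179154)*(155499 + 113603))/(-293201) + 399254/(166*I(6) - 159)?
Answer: 2948468614733308/8714226921 ≈ 3.3835e+5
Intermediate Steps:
I(Z) = (3 + Z)*(14 + Z) (I(Z) = (14 + Z)*(3 + Z) = (3 + Z)*(14 + Z))
((-189483 - 179154)*(155499 + 113603))/(-293201) + 399254/(166*I(6) - 159) = ((-189483 - 179154)*(155499 + 113603))/(-293201) + 399254/(166*(42 + 6**2 + 17*6) - 159) = -368637*269102*(-1/293201) + 399254/(166*(42 + 36 + 102) - 159) = -99200953974*(-1/293201) + 399254/(166*180 - 159) = 99200953974/293201 + 399254/(29880 - 159) = 99200953974/293201 + 399254/29721 = 2948468614733308/8714226921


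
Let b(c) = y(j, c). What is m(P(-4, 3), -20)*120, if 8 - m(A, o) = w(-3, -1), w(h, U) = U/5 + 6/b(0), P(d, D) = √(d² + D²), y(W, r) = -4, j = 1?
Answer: 1164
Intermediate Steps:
b(c) = -4
P(d, D) = √(D² + d²)
w(h, U) = -3/2 + U/5 (w(h, U) = U/5 + 6/(-4) = U*(⅕) + 6*(-¼) = U/5 - 3/2 = -3/2 + U/5)
m(A, o) = 97/10 (m(A, o) = 8 - (-3/2 + (⅕)*(-1)) = 8 - (-3/2 - ⅕) = 8 - 1*(-17/10) = 8 + 17/10 = 97/10)
m(P(-4, 3), -20)*120 = (97/10)*120 = 1164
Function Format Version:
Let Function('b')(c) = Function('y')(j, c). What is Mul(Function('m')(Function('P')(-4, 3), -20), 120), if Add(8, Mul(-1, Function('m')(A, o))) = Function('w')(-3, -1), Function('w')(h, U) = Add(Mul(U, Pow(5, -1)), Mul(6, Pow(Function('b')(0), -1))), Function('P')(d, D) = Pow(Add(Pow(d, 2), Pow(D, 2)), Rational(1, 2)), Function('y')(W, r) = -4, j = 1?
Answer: 1164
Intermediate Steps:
Function('b')(c) = -4
Function('P')(d, D) = Pow(Add(Pow(D, 2), Pow(d, 2)), Rational(1, 2))
Function('w')(h, U) = Add(Rational(-3, 2), Mul(Rational(1, 5), U)) (Function('w')(h, U) = Add(Mul(U, Pow(5, -1)), Mul(6, Pow(-4, -1))) = Add(Mul(U, Rational(1, 5)), Mul(6, Rational(-1, 4))) = Add(Mul(Rational(1, 5), U), Rational(-3, 2)) = Add(Rational(-3, 2), Mul(Rational(1, 5), U)))
Function('m')(A, o) = Rational(97, 10) (Function('m')(A, o) = Add(8, Mul(-1, Add(Rational(-3, 2), Mul(Rational(1, 5), -1)))) = Add(8, Mul(-1, Add(Rational(-3, 2), Rational(-1, 5)))) = Add(8, Mul(-1, Rational(-17, 10))) = Add(8, Rational(17, 10)) = Rational(97, 10))
Mul(Function('m')(Function('P')(-4, 3), -20), 120) = Mul(Rational(97, 10), 120) = 1164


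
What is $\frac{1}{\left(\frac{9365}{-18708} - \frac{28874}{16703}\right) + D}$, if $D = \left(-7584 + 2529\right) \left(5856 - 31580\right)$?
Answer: $\frac{312479724}{40633243967391293} \approx 7.6902 \cdot 10^{-9}$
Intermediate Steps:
$D = 130034820$ ($D = \left(-5055\right) \left(-25724\right) = 130034820$)
$\frac{1}{\left(\frac{9365}{-18708} - \frac{28874}{16703}\right) + D} = \frac{1}{\left(\frac{9365}{-18708} - \frac{28874}{16703}\right) + 130034820} = \frac{1}{\left(9365 \left(- \frac{1}{18708}\right) - \frac{28874}{16703}\right) + 130034820} = \frac{1}{\left(- \frac{9365}{18708} - \frac{28874}{16703}\right) + 130034820} = \frac{1}{- \frac{696598387}{312479724} + 130034820} = \frac{1}{\frac{40633243967391293}{312479724}} = \frac{312479724}{40633243967391293}$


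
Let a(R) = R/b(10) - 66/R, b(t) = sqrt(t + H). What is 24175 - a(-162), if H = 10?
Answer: 652714/27 + 81*sqrt(5)/5 ≈ 24211.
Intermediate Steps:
b(t) = sqrt(10 + t) (b(t) = sqrt(t + 10) = sqrt(10 + t))
a(R) = -66/R + R*sqrt(5)/10 (a(R) = R/(sqrt(10 + 10)) - 66/R = R/(sqrt(20)) - 66/R = R/((2*sqrt(5))) - 66/R = R*(sqrt(5)/10) - 66/R = R*sqrt(5)/10 - 66/R = -66/R + R*sqrt(5)/10)
24175 - a(-162) = 24175 - (-66/(-162) + (1/10)*(-162)*sqrt(5)) = 24175 - (-66*(-1/162) - 81*sqrt(5)/5) = 24175 - (11/27 - 81*sqrt(5)/5) = 24175 + (-11/27 + 81*sqrt(5)/5) = 652714/27 + 81*sqrt(5)/5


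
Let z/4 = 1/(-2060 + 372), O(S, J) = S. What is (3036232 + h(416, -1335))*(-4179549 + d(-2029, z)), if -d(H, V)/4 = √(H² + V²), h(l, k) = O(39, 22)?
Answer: -12690243421779 - 6072542*√733143512645/211 ≈ -1.2715e+13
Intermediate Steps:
h(l, k) = 39
z = -1/422 (z = 4/(-2060 + 372) = 4/(-1688) = 4*(-1/1688) = -1/422 ≈ -0.0023697)
d(H, V) = -4*√(H² + V²)
(3036232 + h(416, -1335))*(-4179549 + d(-2029, z)) = (3036232 + 39)*(-4179549 - 4*√((-2029)² + (-1/422)²)) = 3036271*(-4179549 - 4*√(4116841 + 1/178084)) = 3036271*(-4179549 - 2*√733143512645/211) = -12690243421779 - 6072542*√733143512645/211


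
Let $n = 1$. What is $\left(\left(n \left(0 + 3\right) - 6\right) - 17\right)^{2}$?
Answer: $400$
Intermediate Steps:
$\left(\left(n \left(0 + 3\right) - 6\right) - 17\right)^{2} = \left(\left(1 \left(0 + 3\right) - 6\right) - 17\right)^{2} = \left(\left(1 \cdot 3 - 6\right) - 17\right)^{2} = \left(\left(3 - 6\right) - 17\right)^{2} = \left(-3 - 17\right)^{2} = \left(-20\right)^{2} = 400$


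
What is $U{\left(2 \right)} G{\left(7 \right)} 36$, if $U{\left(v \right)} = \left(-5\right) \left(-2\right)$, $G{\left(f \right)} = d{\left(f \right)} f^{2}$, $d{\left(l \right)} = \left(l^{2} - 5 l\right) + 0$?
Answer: $246960$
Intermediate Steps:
$d{\left(l \right)} = l^{2} - 5 l$
$G{\left(f \right)} = f^{3} \left(-5 + f\right)$ ($G{\left(f \right)} = f \left(-5 + f\right) f^{2} = f^{3} \left(-5 + f\right)$)
$U{\left(v \right)} = 10$
$U{\left(2 \right)} G{\left(7 \right)} 36 = 10 \cdot 7^{3} \left(-5 + 7\right) 36 = 10 \cdot 343 \cdot 2 \cdot 36 = 10 \cdot 686 \cdot 36 = 6860 \cdot 36 = 246960$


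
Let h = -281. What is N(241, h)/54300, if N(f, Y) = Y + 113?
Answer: -14/4525 ≈ -0.0030939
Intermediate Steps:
N(f, Y) = 113 + Y
N(241, h)/54300 = (113 - 281)/54300 = -168*1/54300 = -14/4525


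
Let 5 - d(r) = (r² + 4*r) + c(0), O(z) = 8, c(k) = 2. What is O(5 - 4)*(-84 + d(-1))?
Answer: -624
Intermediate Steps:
d(r) = 3 - r² - 4*r (d(r) = 5 - ((r² + 4*r) + 2) = 5 - (2 + r² + 4*r) = 5 + (-2 - r² - 4*r) = 3 - r² - 4*r)
O(5 - 4)*(-84 + d(-1)) = 8*(-84 + (3 - 1*(-1)² - 4*(-1))) = 8*(-84 + (3 - 1*1 + 4)) = 8*(-84 + (3 - 1 + 4)) = 8*(-84 + 6) = 8*(-78) = -624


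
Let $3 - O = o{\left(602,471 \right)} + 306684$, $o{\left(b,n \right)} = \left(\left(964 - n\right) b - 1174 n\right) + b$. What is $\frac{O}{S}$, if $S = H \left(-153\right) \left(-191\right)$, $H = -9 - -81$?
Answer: $- \frac{51115}{2104056} \approx -0.024294$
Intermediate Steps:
$H = 72$ ($H = -9 + 81 = 72$)
$S = 2104056$ ($S = 72 \left(-153\right) \left(-191\right) = \left(-11016\right) \left(-191\right) = 2104056$)
$o{\left(b,n \right)} = b - 1174 n + b \left(964 - n\right)$ ($o{\left(b,n \right)} = \left(b \left(964 - n\right) - 1174 n\right) + b = \left(- 1174 n + b \left(964 - n\right)\right) + b = b - 1174 n + b \left(964 - n\right)$)
$O = -51115$ ($O = 3 - \left(\left(\left(-1174\right) 471 + 965 \cdot 602 - 602 \cdot 471\right) + 306684\right) = 3 - \left(\left(-552954 + 580930 - 283542\right) + 306684\right) = 3 - \left(-255566 + 306684\right) = 3 - 51118 = -51115$)
$\frac{O}{S} = - \frac{51115}{2104056}$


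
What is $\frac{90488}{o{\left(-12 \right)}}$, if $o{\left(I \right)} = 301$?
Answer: $\frac{90488}{301} \approx 300.62$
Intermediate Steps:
$\frac{90488}{o{\left(-12 \right)}} = \frac{90488}{301}$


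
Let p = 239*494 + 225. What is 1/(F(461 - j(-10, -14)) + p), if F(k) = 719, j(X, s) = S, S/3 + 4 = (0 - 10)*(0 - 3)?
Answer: 1/119010 ≈ 8.4027e-6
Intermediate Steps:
S = 78 (S = -12 + 3*((0 - 10)*(0 - 3)) = -12 + 3*(-10*(-3)) = -12 + 3*30 = -12 + 90 = 78)
j(X, s) = 78
p = 118291 (p = 118066 + 225 = 118291)
1/(F(461 - j(-10, -14)) + p) = 1/(719 + 118291) = 1/119010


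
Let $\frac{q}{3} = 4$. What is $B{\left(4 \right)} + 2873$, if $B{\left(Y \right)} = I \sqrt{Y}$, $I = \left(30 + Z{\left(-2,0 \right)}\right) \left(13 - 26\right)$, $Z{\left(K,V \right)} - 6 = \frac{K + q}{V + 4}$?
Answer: $1872$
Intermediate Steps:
$q = 12$ ($q = 3 \cdot 4 = 12$)
$Z{\left(K,V \right)} = 6 + \frac{12 + K}{4 + V}$ ($Z{\left(K,V \right)} = 6 + \frac{K + 12}{V + 4} = 6 + \frac{12 + K}{4 + V}$)
$I = - \frac{1001}{2}$ ($I = \left(30 + \frac{36 - 2 + 6 \cdot 0}{4 + 0}\right) \left(13 - 26\right) = \left(30 + \frac{36 - 2 + 0}{4}\right) \left(-13\right) = \left(30 + \frac{1}{4} \cdot 34\right) \left(-13\right) = \left(30 + \frac{17}{2}\right) \left(-13\right) = \frac{77}{2} \left(-13\right) = - \frac{1001}{2} \approx -500.5$)
$B{\left(Y \right)} = - \frac{1001 \sqrt{Y}}{2}$
$B{\left(4 \right)} + 2873 = - \frac{1001 \sqrt{4}}{2} + 2873 = \left(- \frac{1001}{2}\right) 2 + 2873 = -1001 + 2873 = 1872$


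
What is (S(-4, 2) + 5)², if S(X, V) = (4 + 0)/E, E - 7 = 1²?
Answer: 121/4 ≈ 30.250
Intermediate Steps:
E = 8 (E = 7 + 1² = 7 + 1 = 8)
S(X, V) = ½ (S(X, V) = (4 + 0)/8 = 4*(⅛) = ½)
(S(-4, 2) + 5)² = (½ + 5)² = (11/2)² = 121/4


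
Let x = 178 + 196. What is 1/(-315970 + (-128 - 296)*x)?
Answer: -1/474546 ≈ -2.1073e-6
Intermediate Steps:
x = 374
1/(-315970 + (-128 - 296)*x) = 1/(-315970 + (-128 - 296)*374) = 1/(-315970 - 424*374) = 1/(-315970 - 158576) = 1/(-474546) = -1/474546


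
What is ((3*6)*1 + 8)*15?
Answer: 390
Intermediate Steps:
((3*6)*1 + 8)*15 = (18*1 + 8)*15 = (18 + 8)*15 = 26*15 = 390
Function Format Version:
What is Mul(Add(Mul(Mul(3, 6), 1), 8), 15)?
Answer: 390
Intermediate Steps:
Mul(Add(Mul(Mul(3, 6), 1), 8), 15) = Mul(Add(Mul(18, 1), 8), 15) = Mul(Add(18, 8), 15) = Mul(26, 15) = 390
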